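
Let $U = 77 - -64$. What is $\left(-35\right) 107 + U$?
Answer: $-3604$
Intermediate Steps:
$U = 141$ ($U = 77 + 64 = 141$)
$\left(-35\right) 107 + U = \left(-35\right) 107 + 141 = -3745 + 141 = -3604$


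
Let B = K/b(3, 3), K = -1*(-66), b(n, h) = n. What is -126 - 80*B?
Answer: -1886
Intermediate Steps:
K = 66
B = 22 (B = 66/3 = 66*(⅓) = 22)
-126 - 80*B = -126 - 80*22 = -126 - 1760 = -1886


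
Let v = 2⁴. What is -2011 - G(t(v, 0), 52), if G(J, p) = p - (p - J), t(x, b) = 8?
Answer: -2019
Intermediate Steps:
v = 16
G(J, p) = J (G(J, p) = p + (J - p) = J)
-2011 - G(t(v, 0), 52) = -2011 - 1*8 = -2011 - 8 = -2019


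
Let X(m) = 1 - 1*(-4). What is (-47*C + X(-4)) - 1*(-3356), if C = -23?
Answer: 4442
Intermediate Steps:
X(m) = 5 (X(m) = 1 + 4 = 5)
(-47*C + X(-4)) - 1*(-3356) = (-47*(-23) + 5) - 1*(-3356) = (1081 + 5) + 3356 = 1086 + 3356 = 4442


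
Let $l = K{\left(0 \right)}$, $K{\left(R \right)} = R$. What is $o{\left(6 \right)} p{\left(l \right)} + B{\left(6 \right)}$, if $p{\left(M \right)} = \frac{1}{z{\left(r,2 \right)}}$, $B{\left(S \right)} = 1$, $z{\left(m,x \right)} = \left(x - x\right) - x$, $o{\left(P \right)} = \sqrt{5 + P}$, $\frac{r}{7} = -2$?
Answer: $1 - \frac{\sqrt{11}}{2} \approx -0.65831$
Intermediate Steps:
$r = -14$ ($r = 7 \left(-2\right) = -14$)
$z{\left(m,x \right)} = - x$ ($z{\left(m,x \right)} = 0 - x = - x$)
$l = 0$
$p{\left(M \right)} = - \frac{1}{2}$ ($p{\left(M \right)} = \frac{1}{\left(-1\right) 2} = \frac{1}{-2} = - \frac{1}{2}$)
$o{\left(6 \right)} p{\left(l \right)} + B{\left(6 \right)} = \sqrt{5 + 6} \left(- \frac{1}{2}\right) + 1 = \sqrt{11} \left(- \frac{1}{2}\right) + 1 = - \frac{\sqrt{11}}{2} + 1 = 1 - \frac{\sqrt{11}}{2}$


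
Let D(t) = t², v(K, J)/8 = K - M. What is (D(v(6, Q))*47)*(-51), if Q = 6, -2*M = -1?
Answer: -4640592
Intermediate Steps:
M = ½ (M = -½*(-1) = ½ ≈ 0.50000)
v(K, J) = -4 + 8*K (v(K, J) = 8*(K - 1*½) = 8*(K - ½) = 8*(-½ + K) = -4 + 8*K)
(D(v(6, Q))*47)*(-51) = ((-4 + 8*6)²*47)*(-51) = ((-4 + 48)²*47)*(-51) = (44²*47)*(-51) = (1936*47)*(-51) = 90992*(-51) = -4640592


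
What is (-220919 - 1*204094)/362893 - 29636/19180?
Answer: -4726611572/1740071935 ≈ -2.7163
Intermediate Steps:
(-220919 - 1*204094)/362893 - 29636/19180 = (-220919 - 204094)*(1/362893) - 29636*1/19180 = -425013*1/362893 - 7409/4795 = -425013/362893 - 7409/4795 = -4726611572/1740071935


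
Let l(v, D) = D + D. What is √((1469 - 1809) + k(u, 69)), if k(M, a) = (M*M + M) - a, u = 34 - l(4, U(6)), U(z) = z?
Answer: √97 ≈ 9.8489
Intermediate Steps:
l(v, D) = 2*D
u = 22 (u = 34 - 2*6 = 34 - 1*12 = 34 - 12 = 22)
k(M, a) = M + M² - a (k(M, a) = (M² + M) - a = (M + M²) - a = M + M² - a)
√((1469 - 1809) + k(u, 69)) = √((1469 - 1809) + (22 + 22² - 1*69)) = √(-340 + (22 + 484 - 69)) = √(-340 + 437) = √97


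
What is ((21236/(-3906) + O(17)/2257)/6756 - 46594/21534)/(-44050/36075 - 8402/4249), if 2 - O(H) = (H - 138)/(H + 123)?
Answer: 986788221015177347/1458142594269425280 ≈ 0.67674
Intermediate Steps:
O(H) = 2 - (-138 + H)/(123 + H) (O(H) = 2 - (H - 138)/(H + 123) = 2 - (-138 + H)/(123 + H))
((21236/(-3906) + O(17)/2257)/6756 - 46594/21534)/(-44050/36075 - 8402/4249) = ((21236/(-3906) + ((384 + 17)/(123 + 17))/2257)/6756 - 46594/21534)/(-44050/36075 - 8402/4249) = ((21236*(-1/3906) + (401/140)*(1/2257))*(1/6756) - 46594*1/21534)/(-44050*1/36075 - 8402*1/4249) = ((-10618/1953 + ((1/140)*401)*(1/2257))*(1/6756) - 23297/10767)/(-1762/1443 - 8402/4249) = ((-10618/1953 + (401/140)*(1/2257))*(1/6756) - 23297/10767)/(-19610824/6131307) = ((-10618/1953 + 401/315980)*(1/6756) - 23297/10767)*(-6131307/19610824) = (-479184641/88158420*1/6756 - 23297/10767)*(-6131307/19610824) = (-479184641/595598285520 - 23297/10767)*(-6131307/19610824) = -125052366115217/57773033695440*(-6131307/19610824) = 986788221015177347/1458142594269425280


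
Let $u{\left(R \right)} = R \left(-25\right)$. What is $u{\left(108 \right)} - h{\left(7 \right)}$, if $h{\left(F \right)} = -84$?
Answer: $-2616$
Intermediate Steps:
$u{\left(R \right)} = - 25 R$
$u{\left(108 \right)} - h{\left(7 \right)} = \left(-25\right) 108 - -84 = -2700 + 84 = -2616$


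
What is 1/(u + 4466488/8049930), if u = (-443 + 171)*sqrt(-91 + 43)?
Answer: 2247182234115/14382795588028255684 + 1101623341083300*I*sqrt(3)/3595698897007063921 ≈ 1.5624e-7 + 0.00053065*I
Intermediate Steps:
u = -1088*I*sqrt(3) ≈ -1884.5*I
1/(u + 4466488/8049930) = 1/(-1088*I*sqrt(3) + 4466488/8049930) = 1/(-1088*I*sqrt(3) + 4466488*(1/8049930)) = 1/(-1088*I*sqrt(3) + 2233244/4024965) = 1/(2233244/4024965 - 1088*I*sqrt(3))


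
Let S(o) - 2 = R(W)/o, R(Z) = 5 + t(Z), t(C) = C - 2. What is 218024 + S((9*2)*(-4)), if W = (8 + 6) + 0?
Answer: 15697855/72 ≈ 2.1803e+5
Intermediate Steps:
t(C) = -2 + C
W = 14 (W = 14 + 0 = 14)
R(Z) = 3 + Z (R(Z) = 5 + (-2 + Z) = 3 + Z)
S(o) = 2 + 17/o (S(o) = 2 + (3 + 14)/o = 2 + 17/o)
218024 + S((9*2)*(-4)) = 218024 + (2 + 17/(((9*2)*(-4)))) = 218024 + (2 + 17/((18*(-4)))) = 218024 + (2 + 17/(-72)) = 218024 + (2 + 17*(-1/72)) = 218024 + (2 - 17/72) = 218024 + 127/72 = 15697855/72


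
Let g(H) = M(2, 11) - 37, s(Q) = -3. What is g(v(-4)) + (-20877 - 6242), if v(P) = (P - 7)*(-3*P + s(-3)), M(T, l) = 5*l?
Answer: -27101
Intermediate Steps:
v(P) = (-7 + P)*(-3 - 3*P) (v(P) = (P - 7)*(-3*P - 3) = (-7 + P)*(-3 - 3*P))
g(H) = 18 (g(H) = 5*11 - 37 = 55 - 37 = 18)
g(v(-4)) + (-20877 - 6242) = 18 + (-20877 - 6242) = 18 - 27119 = -27101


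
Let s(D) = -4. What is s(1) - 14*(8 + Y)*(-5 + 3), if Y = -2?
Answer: 164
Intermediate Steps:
s(1) - 14*(8 + Y)*(-5 + 3) = -4 - 14*(8 - 2)*(-5 + 3) = -4 - 84*(-2) = -4 - 14*(-12) = -4 + 168 = 164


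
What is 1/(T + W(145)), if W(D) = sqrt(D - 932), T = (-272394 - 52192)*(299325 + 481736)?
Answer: -253521465746/64273133594000251337303 - I*sqrt(787)/64273133594000251337303 ≈ -3.9444e-12 - 4.3647e-22*I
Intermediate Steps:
T = -253521465746 (T = -324586*781061 = -253521465746)
W(D) = sqrt(-932 + D)
1/(T + W(145)) = 1/(-253521465746 + sqrt(-932 + 145)) = 1/(-253521465746 + sqrt(-787)) = 1/(-253521465746 + I*sqrt(787))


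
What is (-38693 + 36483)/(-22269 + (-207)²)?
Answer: -221/2058 ≈ -0.10739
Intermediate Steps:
(-38693 + 36483)/(-22269 + (-207)²) = -2210/(-22269 + 42849) = -2210/20580 = -2210*1/20580 = -221/2058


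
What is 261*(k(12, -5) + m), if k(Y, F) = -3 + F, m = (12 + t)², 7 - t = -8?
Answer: 188181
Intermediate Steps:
t = 15 (t = 7 - 1*(-8) = 7 + 8 = 15)
m = 729 (m = (12 + 15)² = 27² = 729)
261*(k(12, -5) + m) = 261*((-3 - 5) + 729) = 261*(-8 + 729) = 261*721 = 188181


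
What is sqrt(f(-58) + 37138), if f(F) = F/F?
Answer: sqrt(37139) ≈ 192.71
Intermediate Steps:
f(F) = 1
sqrt(f(-58) + 37138) = sqrt(1 + 37138) = sqrt(37139)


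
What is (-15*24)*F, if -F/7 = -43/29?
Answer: -108360/29 ≈ -3736.6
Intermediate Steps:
F = 301/29 (F = -(-301)/29 = -7*(-43/29) = 301/29 ≈ 10.379)
(-15*24)*F = -15*24*(301/29) = -360*301/29 = -108360/29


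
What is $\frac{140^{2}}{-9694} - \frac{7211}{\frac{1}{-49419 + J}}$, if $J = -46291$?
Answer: $\frac{3345228824270}{4847} \approx 6.9016 \cdot 10^{8}$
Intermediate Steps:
$\frac{140^{2}}{-9694} - \frac{7211}{\frac{1}{-49419 + J}} = \frac{140^{2}}{-9694} - \frac{7211}{\frac{1}{-49419 - 46291}} = 19600 \left(- \frac{1}{9694}\right) - \frac{7211}{\frac{1}{-95710}} = - \frac{9800}{4847} - \frac{7211}{- \frac{1}{95710}} = - \frac{9800}{4847} - -690164810 = - \frac{9800}{4847} + 690164810 = \frac{3345228824270}{4847}$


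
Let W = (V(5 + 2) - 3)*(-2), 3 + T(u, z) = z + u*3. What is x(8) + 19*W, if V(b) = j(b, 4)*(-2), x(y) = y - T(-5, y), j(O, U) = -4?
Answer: -172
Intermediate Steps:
T(u, z) = -3 + z + 3*u (T(u, z) = -3 + (z + u*3) = -3 + (z + 3*u) = -3 + z + 3*u)
x(y) = 18 (x(y) = y - (-3 + y + 3*(-5)) = y - (-3 + y - 15) = y - (-18 + y) = y + (18 - y) = 18)
V(b) = 8 (V(b) = -4*(-2) = 8)
W = -10 (W = (8 - 3)*(-2) = 5*(-2) = -10)
x(8) + 19*W = 18 + 19*(-10) = 18 - 190 = -172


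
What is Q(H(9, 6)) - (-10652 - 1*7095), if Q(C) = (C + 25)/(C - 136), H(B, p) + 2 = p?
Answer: 2342575/132 ≈ 17747.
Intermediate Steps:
H(B, p) = -2 + p
Q(C) = (25 + C)/(-136 + C)
Q(H(9, 6)) - (-10652 - 1*7095) = (25 + (-2 + 6))/(-136 + (-2 + 6)) - (-10652 - 1*7095) = (25 + 4)/(-136 + 4) - (-10652 - 7095) = 29/(-132) - 1*(-17747) = -1/132*29 + 17747 = -29/132 + 17747 = 2342575/132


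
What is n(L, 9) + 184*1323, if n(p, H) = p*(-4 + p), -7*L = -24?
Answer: 11928072/49 ≈ 2.4343e+5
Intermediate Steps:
L = 24/7 (L = -1/7*(-24) = 24/7 ≈ 3.4286)
n(L, 9) + 184*1323 = 24*(-4 + 24/7)/7 + 184*1323 = (24/7)*(-4/7) + 243432 = -96/49 + 243432 = 11928072/49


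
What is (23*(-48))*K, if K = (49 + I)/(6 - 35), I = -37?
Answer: 13248/29 ≈ 456.83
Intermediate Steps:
K = -12/29 (K = (49 - 37)/(6 - 35) = 12/(-29) = 12*(-1/29) = -12/29 ≈ -0.41379)
(23*(-48))*K = (23*(-48))*(-12/29) = -1104*(-12/29) = 13248/29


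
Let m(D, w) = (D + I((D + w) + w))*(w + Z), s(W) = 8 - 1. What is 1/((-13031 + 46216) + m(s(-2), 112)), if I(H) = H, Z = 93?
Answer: 1/81975 ≈ 1.2199e-5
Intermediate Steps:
s(W) = 7
m(D, w) = (93 + w)*(2*D + 2*w) (m(D, w) = (D + ((D + w) + w))*(w + 93) = (D + (D + 2*w))*(93 + w) = (2*D + 2*w)*(93 + w) = (93 + w)*(2*D + 2*w))
1/((-13031 + 46216) + m(s(-2), 112)) = 1/((-13031 + 46216) + (2*112² + 186*7 + 186*112 + 2*7*112)) = 1/(33185 + (2*12544 + 1302 + 20832 + 1568)) = 1/(33185 + (25088 + 1302 + 20832 + 1568)) = 1/(33185 + 48790) = 1/81975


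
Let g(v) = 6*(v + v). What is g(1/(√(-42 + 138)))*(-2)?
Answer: -√6 ≈ -2.4495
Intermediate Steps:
g(v) = 12*v (g(v) = 6*(2*v) = 12*v)
g(1/(√(-42 + 138)))*(-2) = (12/(√(-42 + 138)))*(-2) = (12/(√96))*(-2) = (12/((4*√6)))*(-2) = (12*(√6/24))*(-2) = (√6/2)*(-2) = -√6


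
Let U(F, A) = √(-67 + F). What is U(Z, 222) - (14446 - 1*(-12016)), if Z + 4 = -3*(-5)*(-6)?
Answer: -26462 + I*√161 ≈ -26462.0 + 12.689*I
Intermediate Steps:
Z = -94 (Z = -4 - 3*(-5)*(-6) = -4 + 15*(-6) = -4 - 90 = -94)
U(Z, 222) - (14446 - 1*(-12016)) = √(-67 - 94) - (14446 - 1*(-12016)) = √(-161) - (14446 + 12016) = I*√161 - 1*26462 = I*√161 - 26462 = -26462 + I*√161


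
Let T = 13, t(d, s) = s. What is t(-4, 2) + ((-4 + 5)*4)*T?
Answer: 54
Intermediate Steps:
t(-4, 2) + ((-4 + 5)*4)*T = 2 + ((-4 + 5)*4)*13 = 2 + (1*4)*13 = 2 + 4*13 = 2 + 52 = 54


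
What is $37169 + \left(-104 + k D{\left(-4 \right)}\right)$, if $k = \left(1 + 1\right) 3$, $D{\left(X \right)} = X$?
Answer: $37041$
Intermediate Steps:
$k = 6$ ($k = 2 \cdot 3 = 6$)
$37169 + \left(-104 + k D{\left(-4 \right)}\right) = 37169 + \left(-104 + 6 \left(-4\right)\right) = 37169 - 128 = 37041$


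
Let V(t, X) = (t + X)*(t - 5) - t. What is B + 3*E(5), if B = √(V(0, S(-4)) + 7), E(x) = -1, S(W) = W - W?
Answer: -3 + √7 ≈ -0.35425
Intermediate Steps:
S(W) = 0
V(t, X) = -t + (-5 + t)*(X + t) (V(t, X) = (X + t)*(-5 + t) - t = (-5 + t)*(X + t) - t = -t + (-5 + t)*(X + t))
B = √7 (B = √((0² - 6*0 - 5*0 + 0*0) + 7) = √((0 + 0 + 0 + 0) + 7) = √(0 + 7) = √7 ≈ 2.6458)
B + 3*E(5) = √7 + 3*(-1) = √7 - 3 = -3 + √7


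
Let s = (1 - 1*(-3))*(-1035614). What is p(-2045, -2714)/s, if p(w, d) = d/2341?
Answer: 1357/4848744748 ≈ 2.7987e-7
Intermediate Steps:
p(w, d) = d/2341 (p(w, d) = d*(1/2341) = d/2341)
s = -4142456 (s = (1 + 3)*(-1035614) = 4*(-1035614) = -4142456)
p(-2045, -2714)/s = ((1/2341)*(-2714))/(-4142456) = -2714/2341*(-1/4142456) = 1357/4848744748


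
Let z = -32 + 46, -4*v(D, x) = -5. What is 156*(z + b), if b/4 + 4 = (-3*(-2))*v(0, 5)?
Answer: 4368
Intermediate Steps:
v(D, x) = 5/4 (v(D, x) = -1/4*(-5) = 5/4)
z = 14
b = 14 (b = -16 + 4*(-3*(-2)*(5/4)) = -16 + 4*(6*(5/4)) = -16 + 4*(15/2) = -16 + 30 = 14)
156*(z + b) = 156*(14 + 14) = 156*28 = 4368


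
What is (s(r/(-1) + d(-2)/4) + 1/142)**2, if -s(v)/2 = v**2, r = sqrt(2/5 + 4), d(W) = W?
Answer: 13101441/126025 + 13196*sqrt(110)/1775 ≈ 181.93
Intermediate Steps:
r = sqrt(110)/5 (r = sqrt(2*(1/5) + 4) = sqrt(2/5 + 4) = sqrt(22/5) = sqrt(110)/5 ≈ 2.0976)
s(v) = -2*v**2
(s(r/(-1) + d(-2)/4) + 1/142)**2 = (-2*((sqrt(110)/5)/(-1) - 2/4)**2 + 1/142)**2 = (-2*((sqrt(110)/5)*(-1) - 2*1/4)**2 + 1/142)**2 = (-2*(-sqrt(110)/5 - 1/2)**2 + 1/142)**2 = (-2*(-1/2 - sqrt(110)/5)**2 + 1/142)**2 = (1/142 - 2*(-1/2 - sqrt(110)/5)**2)**2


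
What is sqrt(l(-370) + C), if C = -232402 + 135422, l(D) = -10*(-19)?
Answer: I*sqrt(96790) ≈ 311.11*I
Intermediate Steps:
l(D) = 190
C = -96980
sqrt(l(-370) + C) = sqrt(190 - 96980) = sqrt(-96790) = I*sqrt(96790)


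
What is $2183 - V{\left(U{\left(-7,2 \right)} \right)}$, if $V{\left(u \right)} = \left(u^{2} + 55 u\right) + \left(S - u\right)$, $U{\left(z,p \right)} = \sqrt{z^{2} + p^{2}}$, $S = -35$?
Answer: $2165 - 54 \sqrt{53} \approx 1771.9$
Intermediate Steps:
$U{\left(z,p \right)} = \sqrt{p^{2} + z^{2}}$
$V{\left(u \right)} = -35 + u^{2} + 54 u$ ($V{\left(u \right)} = \left(u^{2} + 55 u\right) - \left(35 + u\right) = -35 + u^{2} + 54 u$)
$2183 - V{\left(U{\left(-7,2 \right)} \right)} = 2183 - \left(-35 + \left(\sqrt{2^{2} + \left(-7\right)^{2}}\right)^{2} + 54 \sqrt{2^{2} + \left(-7\right)^{2}}\right) = 2183 - \left(-35 + \left(\sqrt{4 + 49}\right)^{2} + 54 \sqrt{4 + 49}\right) = 2183 - \left(-35 + \left(\sqrt{53}\right)^{2} + 54 \sqrt{53}\right) = 2183 - \left(-35 + 53 + 54 \sqrt{53}\right) = 2183 - \left(18 + 54 \sqrt{53}\right) = 2165 - 54 \sqrt{53}$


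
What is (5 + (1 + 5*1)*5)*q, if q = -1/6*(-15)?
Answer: 175/2 ≈ 87.500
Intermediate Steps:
q = 5/2 (q = -1*⅙*(-15) = -⅙*(-15) = 5/2 ≈ 2.5000)
(5 + (1 + 5*1)*5)*q = (5 + (1 + 5*1)*5)*(5/2) = (5 + (1 + 5)*5)*(5/2) = (5 + 6*5)*(5/2) = (5 + 30)*(5/2) = 35*(5/2) = 175/2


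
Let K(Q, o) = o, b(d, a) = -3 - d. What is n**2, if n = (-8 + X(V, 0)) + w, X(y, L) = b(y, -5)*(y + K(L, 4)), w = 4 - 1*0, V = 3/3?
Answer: 576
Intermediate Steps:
V = 1 (V = 3*(1/3) = 1)
w = 4 (w = 4 + 0 = 4)
X(y, L) = (-3 - y)*(4 + y) (X(y, L) = (-3 - y)*(y + 4) = (-3 - y)*(4 + y))
n = -24 (n = (-8 - (3 + 1)*(4 + 1)) + 4 = (-8 - 1*4*5) + 4 = (-8 - 20) + 4 = -28 + 4 = -24)
n**2 = (-24)**2 = 576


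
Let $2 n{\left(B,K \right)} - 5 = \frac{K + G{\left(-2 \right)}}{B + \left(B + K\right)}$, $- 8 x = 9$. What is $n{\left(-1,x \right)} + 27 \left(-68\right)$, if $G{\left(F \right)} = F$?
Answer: $-1833$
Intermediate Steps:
$x = - \frac{9}{8}$ ($x = \left(- \frac{1}{8}\right) 9 = - \frac{9}{8} \approx -1.125$)
$n{\left(B,K \right)} = \frac{5}{2} + \frac{-2 + K}{2 \left(K + 2 B\right)}$ ($n{\left(B,K \right)} = \frac{5}{2} + \frac{\left(K - 2\right) \frac{1}{B + \left(B + K\right)}}{2} = \frac{5}{2} + \frac{\left(-2 + K\right) \frac{1}{K + 2 B}}{2} = \frac{5}{2} + \frac{\frac{1}{K + 2 B} \left(-2 + K\right)}{2} = \frac{5}{2} + \frac{-2 + K}{2 \left(K + 2 B\right)}$)
$n{\left(-1,x \right)} + 27 \left(-68\right) = \frac{-1 + 3 \left(- \frac{9}{8}\right) + 5 \left(-1\right)}{- \frac{9}{8} + 2 \left(-1\right)} + 27 \left(-68\right) = \frac{-1 - \frac{27}{8} - 5}{- \frac{9}{8} - 2} - 1836 = \frac{1}{- \frac{25}{8}} \left(- \frac{75}{8}\right) - 1836 = \left(- \frac{8}{25}\right) \left(- \frac{75}{8}\right) - 1836 = 3 - 1836 = -1833$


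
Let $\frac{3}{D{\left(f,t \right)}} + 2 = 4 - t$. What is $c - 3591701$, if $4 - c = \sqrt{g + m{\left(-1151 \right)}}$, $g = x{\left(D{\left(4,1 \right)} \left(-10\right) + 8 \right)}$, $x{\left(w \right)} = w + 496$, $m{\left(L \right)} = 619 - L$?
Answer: $-3591697 - 2 \sqrt{561} \approx -3.5917 \cdot 10^{6}$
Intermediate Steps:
$D{\left(f,t \right)} = \frac{3}{2 - t}$ ($D{\left(f,t \right)} = \frac{3}{-2 - \left(-4 + t\right)} = \frac{3}{2 - t}$)
$x{\left(w \right)} = 496 + w$
$g = 474$ ($g = 496 + \left(- \frac{3}{-2 + 1} \left(-10\right) + 8\right) = 496 + \left(- \frac{3}{-1} \left(-10\right) + 8\right) = 496 + \left(\left(-3\right) \left(-1\right) \left(-10\right) + 8\right) = 496 + \left(3 \left(-10\right) + 8\right) = 496 + \left(-30 + 8\right) = 496 - 22 = 474$)
$c = 4 - 2 \sqrt{561}$ ($c = 4 - \sqrt{474 + \left(619 - -1151\right)} = 4 - \sqrt{474 + \left(619 + 1151\right)} = 4 - \sqrt{474 + 1770} = 4 - \sqrt{2244} = 4 - 2 \sqrt{561} \approx -43.371$)
$c - 3591701 = \left(4 - 2 \sqrt{561}\right) - 3591701 = -3591697 - 2 \sqrt{561}$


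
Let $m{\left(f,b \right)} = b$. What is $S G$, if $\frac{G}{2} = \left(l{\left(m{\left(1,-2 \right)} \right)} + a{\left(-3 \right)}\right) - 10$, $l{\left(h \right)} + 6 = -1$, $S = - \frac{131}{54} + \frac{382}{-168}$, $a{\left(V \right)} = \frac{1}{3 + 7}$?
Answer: $\frac{600457}{3780} \approx 158.85$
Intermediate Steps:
$a{\left(V \right)} = \frac{1}{10}$
$S = - \frac{3553}{756}$ ($S = \left(-131\right) \frac{1}{54} + 382 \left(- \frac{1}{168}\right) = - \frac{131}{54} - \frac{191}{84} = - \frac{3553}{756} \approx -4.6997$)
$l{\left(h \right)} = -7$ ($l{\left(h \right)} = -6 - 1 = -7$)
$G = - \frac{169}{5}$ ($G = 2 \left(\left(-7 + \frac{1}{10}\right) - 10\right) = 2 \left(- \frac{69}{10} - 10\right) = 2 \left(- \frac{169}{10}\right) = - \frac{169}{5} \approx -33.8$)
$S G = \left(- \frac{3553}{756}\right) \left(- \frac{169}{5}\right) = \frac{600457}{3780}$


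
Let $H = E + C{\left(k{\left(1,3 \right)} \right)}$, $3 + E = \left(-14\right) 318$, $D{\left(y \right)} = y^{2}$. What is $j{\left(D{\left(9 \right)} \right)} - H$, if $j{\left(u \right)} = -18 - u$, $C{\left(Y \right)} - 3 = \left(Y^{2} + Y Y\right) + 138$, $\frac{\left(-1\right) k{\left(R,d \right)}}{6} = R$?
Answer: $4143$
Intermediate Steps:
$k{\left(R,d \right)} = - 6 R$
$C{\left(Y \right)} = 141 + 2 Y^{2}$ ($C{\left(Y \right)} = 3 + \left(\left(Y^{2} + Y Y\right) + 138\right) = 3 + \left(\left(Y^{2} + Y^{2}\right) + 138\right) = 3 + \left(2 Y^{2} + 138\right) = 3 + \left(138 + 2 Y^{2}\right) = 141 + 2 Y^{2}$)
$E = -4455$ ($E = -3 - 4452 = -4455$)
$H = -4242$ ($H = -4455 + \left(141 + 2 \left(\left(-6\right) 1\right)^{2}\right) = -4455 + \left(141 + 2 \left(-6\right)^{2}\right) = -4455 + \left(141 + 2 \cdot 36\right) = -4455 + \left(141 + 72\right) = -4455 + 213 = -4242$)
$j{\left(D{\left(9 \right)} \right)} - H = \left(-18 - 9^{2}\right) - -4242 = \left(-18 - 81\right) + 4242 = -99 + 4242 = 4143$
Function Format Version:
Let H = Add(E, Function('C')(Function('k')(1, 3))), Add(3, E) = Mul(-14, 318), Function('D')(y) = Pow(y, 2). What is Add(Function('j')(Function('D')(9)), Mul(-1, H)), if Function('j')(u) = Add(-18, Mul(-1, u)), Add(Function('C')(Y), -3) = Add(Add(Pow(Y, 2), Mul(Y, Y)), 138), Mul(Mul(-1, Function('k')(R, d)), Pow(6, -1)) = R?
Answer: 4143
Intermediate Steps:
Function('k')(R, d) = Mul(-6, R)
Function('C')(Y) = Add(141, Mul(2, Pow(Y, 2))) (Function('C')(Y) = Add(3, Add(Add(Pow(Y, 2), Mul(Y, Y)), 138)) = Add(3, Add(Add(Pow(Y, 2), Pow(Y, 2)), 138)) = Add(3, Add(Mul(2, Pow(Y, 2)), 138)) = Add(3, Add(138, Mul(2, Pow(Y, 2)))) = Add(141, Mul(2, Pow(Y, 2))))
E = -4455 (E = Add(-3, Mul(-14, 318)) = Add(-3, -4452) = -4455)
H = -4242 (H = Add(-4455, Add(141, Mul(2, Pow(Mul(-6, 1), 2)))) = Add(-4455, Add(141, Mul(2, Pow(-6, 2)))) = Add(-4455, Add(141, Mul(2, 36))) = Add(-4455, Add(141, 72)) = Add(-4455, 213) = -4242)
Add(Function('j')(Function('D')(9)), Mul(-1, H)) = Add(Add(-18, Mul(-1, Pow(9, 2))), Mul(-1, -4242)) = Add(Add(-18, Mul(-1, 81)), 4242) = Add(Add(-18, -81), 4242) = Add(-99, 4242) = 4143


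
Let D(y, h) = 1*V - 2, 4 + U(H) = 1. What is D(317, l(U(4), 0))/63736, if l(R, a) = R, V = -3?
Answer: -5/63736 ≈ -7.8449e-5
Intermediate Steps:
U(H) = -3 (U(H) = -4 + 1 = -3)
D(y, h) = -5 (D(y, h) = 1*(-3) - 2 = -3 - 2 = -5)
D(317, l(U(4), 0))/63736 = -5/63736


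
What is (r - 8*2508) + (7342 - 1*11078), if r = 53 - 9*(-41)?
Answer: -23378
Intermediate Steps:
r = 422 (r = 53 + 369 = 422)
(r - 8*2508) + (7342 - 1*11078) = (422 - 8*2508) + (7342 - 1*11078) = (422 - 20064) + (7342 - 11078) = -19642 - 3736 = -23378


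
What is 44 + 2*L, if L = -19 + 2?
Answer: 10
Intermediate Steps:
L = -17
44 + 2*L = 44 + 2*(-17) = 44 - 34 = 10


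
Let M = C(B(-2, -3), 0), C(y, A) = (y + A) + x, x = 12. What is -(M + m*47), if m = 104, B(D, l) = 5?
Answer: -4905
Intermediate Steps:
C(y, A) = 12 + A + y (C(y, A) = (y + A) + 12 = (A + y) + 12 = 12 + A + y)
M = 17 (M = 12 + 0 + 5 = 17)
-(M + m*47) = -(17 + 104*47) = -(17 + 4888) = -1*4905 = -4905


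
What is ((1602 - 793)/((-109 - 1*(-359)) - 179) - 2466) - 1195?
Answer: -259122/71 ≈ -3649.6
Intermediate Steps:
((1602 - 793)/((-109 - 1*(-359)) - 179) - 2466) - 1195 = (809/((-109 + 359) - 179) - 2466) - 1195 = (809/(250 - 179) - 2466) - 1195 = (809/71 - 2466) - 1195 = -174277/71 - 1195 = -259122/71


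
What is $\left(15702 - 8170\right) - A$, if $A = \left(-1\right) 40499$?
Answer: $48031$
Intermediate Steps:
$A = -40499$
$\left(15702 - 8170\right) - A = \left(15702 - 8170\right) - -40499 = \left(15702 - 8170\right) + 40499 = 7532 + 40499 = 48031$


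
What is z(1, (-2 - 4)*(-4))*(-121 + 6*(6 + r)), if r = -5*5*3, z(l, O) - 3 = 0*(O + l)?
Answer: -1605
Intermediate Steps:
z(l, O) = 3 (z(l, O) = 3 + 0*(O + l) = 3 + 0 = 3)
r = -75 (r = -25*3 = -75)
z(1, (-2 - 4)*(-4))*(-121 + 6*(6 + r)) = 3*(-121 + 6*(6 - 75)) = 3*(-121 + 6*(-69)) = 3*(-121 - 414) = 3*(-535) = -1605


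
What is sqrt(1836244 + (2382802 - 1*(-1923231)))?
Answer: sqrt(6142277) ≈ 2478.4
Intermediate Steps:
sqrt(1836244 + (2382802 - 1*(-1923231))) = sqrt(1836244 + (2382802 + 1923231)) = sqrt(1836244 + 4306033) = sqrt(6142277)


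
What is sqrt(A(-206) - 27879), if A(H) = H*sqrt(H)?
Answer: sqrt(-27879 - 206*I*sqrt(206)) ≈ 8.8415 - 167.2*I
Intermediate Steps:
A(H) = H**(3/2)
sqrt(A(-206) - 27879) = sqrt((-206)**(3/2) - 27879) = sqrt(-206*I*sqrt(206) - 27879) = sqrt(-27879 - 206*I*sqrt(206))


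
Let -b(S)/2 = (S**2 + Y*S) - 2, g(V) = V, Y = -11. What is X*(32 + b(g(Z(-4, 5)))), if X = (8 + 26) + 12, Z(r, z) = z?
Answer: 4416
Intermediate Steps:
X = 46 (X = 34 + 12 = 46)
b(S) = 4 - 2*S**2 + 22*S (b(S) = -2*((S**2 - 11*S) - 2) = -2*(-2 + S**2 - 11*S) = 4 - 2*S**2 + 22*S)
X*(32 + b(g(Z(-4, 5)))) = 46*(32 + (4 - 2*5**2 + 22*5)) = 46*(32 + (4 - 2*25 + 110)) = 46*(32 + (4 - 50 + 110)) = 46*(32 + 64) = 46*96 = 4416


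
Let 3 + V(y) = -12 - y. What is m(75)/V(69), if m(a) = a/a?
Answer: -1/84 ≈ -0.011905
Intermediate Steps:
V(y) = -15 - y (V(y) = -3 + (-12 - y) = -15 - y)
m(a) = 1
m(75)/V(69) = 1/(-15 - 1*69) = 1/(-15 - 69) = 1/(-84) = 1*(-1/84) = -1/84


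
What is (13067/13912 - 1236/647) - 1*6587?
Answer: -59298749451/9001064 ≈ -6588.0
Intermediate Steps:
(13067/13912 - 1236/647) - 1*6587 = (13067*(1/13912) - 1236*1/647) - 6587 = (13067/13912 - 1236/647) - 6587 = -8740883/9001064 - 6587 = -59298749451/9001064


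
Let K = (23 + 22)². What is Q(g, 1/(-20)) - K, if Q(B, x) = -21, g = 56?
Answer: -2046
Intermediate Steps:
K = 2025 (K = 45² = 2025)
Q(g, 1/(-20)) - K = -21 - 1*2025 = -21 - 2025 = -2046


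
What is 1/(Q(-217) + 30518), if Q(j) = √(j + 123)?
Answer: 15259/465674209 - I*√94/931348418 ≈ 3.2768e-5 - 1.041e-8*I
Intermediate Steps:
Q(j) = √(123 + j)
1/(Q(-217) + 30518) = 1/(√(123 - 217) + 30518) = 1/(√(-94) + 30518) = 1/(I*√94 + 30518) = 1/(30518 + I*√94)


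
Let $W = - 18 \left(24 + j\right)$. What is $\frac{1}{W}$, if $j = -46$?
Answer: $\frac{1}{396} \approx 0.0025253$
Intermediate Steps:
$W = 396$ ($W = - 18 \left(24 - 46\right) = \left(-18\right) \left(-22\right) = 396$)
$\frac{1}{W} = \frac{1}{396}$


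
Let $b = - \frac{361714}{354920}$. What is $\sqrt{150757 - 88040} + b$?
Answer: $- \frac{180857}{177460} + \sqrt{62717} \approx 249.41$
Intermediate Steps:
$b = - \frac{180857}{177460}$ ($b = \left(-361714\right) \frac{1}{354920} = - \frac{180857}{177460} \approx -1.0191$)
$\sqrt{150757 - 88040} + b = \sqrt{150757 - 88040} - \frac{180857}{177460} = \sqrt{62717} - \frac{180857}{177460} = - \frac{180857}{177460} + \sqrt{62717}$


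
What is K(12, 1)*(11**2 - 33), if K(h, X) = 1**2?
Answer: 88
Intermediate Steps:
K(h, X) = 1
K(12, 1)*(11**2 - 33) = 1*(11**2 - 33) = 1*(121 - 33) = 1*88 = 88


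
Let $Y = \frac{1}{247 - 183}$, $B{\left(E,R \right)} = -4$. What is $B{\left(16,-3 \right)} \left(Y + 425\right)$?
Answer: $- \frac{27201}{16} \approx -1700.1$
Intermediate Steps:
$Y = \frac{1}{64}$ ($Y = \frac{1}{247 - 183} = \frac{1}{64} \approx 0.015625$)
$B{\left(16,-3 \right)} \left(Y + 425\right) = - 4 \left(\frac{1}{64} + 425\right) = \left(-4\right) \frac{27201}{64} = - \frac{27201}{16}$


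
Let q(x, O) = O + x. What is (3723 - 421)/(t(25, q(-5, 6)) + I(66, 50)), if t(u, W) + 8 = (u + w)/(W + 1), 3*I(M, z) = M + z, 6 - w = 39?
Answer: 4953/40 ≈ 123.82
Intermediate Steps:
w = -33 (w = 6 - 1*39 = 6 - 39 = -33)
I(M, z) = M/3 + z/3 (I(M, z) = (M + z)/3 = M/3 + z/3)
t(u, W) = -8 + (-33 + u)/(1 + W) (t(u, W) = -8 + (u - 33)/(W + 1) = -8 + (-33 + u)/(1 + W))
(3723 - 421)/(t(25, q(-5, 6)) + I(66, 50)) = (3723 - 421)/((-41 + 25 - 8*(6 - 5))/(1 + (6 - 5)) + ((⅓)*66 + (⅓)*50)) = 3302/((-41 + 25 - 8*1)/(1 + 1) + (22 + 50/3)) = 3302/((-41 + 25 - 8)/2 + 116/3) = 3302/((½)*(-24) + 116/3) = 3302/(-12 + 116/3) = 3302/(80/3) = 3302*(3/80) = 4953/40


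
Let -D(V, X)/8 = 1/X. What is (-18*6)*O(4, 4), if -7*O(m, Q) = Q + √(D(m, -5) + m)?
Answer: 432/7 + 216*√35/35 ≈ 98.225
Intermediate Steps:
D(V, X) = -8/X
O(m, Q) = -Q/7 - √(8/5 + m)/7 (O(m, Q) = -(Q + √(-8/(-5) + m))/7 = -(Q + √(-8*(-⅕) + m))/7 = -(Q + √(8/5 + m))/7 = -Q/7 - √(8/5 + m)/7)
(-18*6)*O(4, 4) = (-18*6)*(-⅐*4 - √(40 + 25*4)/35) = -108*(-4/7 - √(40 + 100)/35) = -108*(-4/7 - 2*√35/35) = 432/7 + 216*√35/35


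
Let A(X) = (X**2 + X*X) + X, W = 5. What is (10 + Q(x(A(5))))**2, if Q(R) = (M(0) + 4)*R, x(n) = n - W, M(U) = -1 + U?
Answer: 25600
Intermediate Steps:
A(X) = X + 2*X**2 (A(X) = (X**2 + X**2) + X = 2*X**2 + X = X + 2*X**2)
x(n) = -5 + n (x(n) = n - 1*5 = n - 5 = -5 + n)
Q(R) = 3*R (Q(R) = ((-1 + 0) + 4)*R = (-1 + 4)*R = 3*R)
(10 + Q(x(A(5))))**2 = (10 + 3*(-5 + 5*(1 + 2*5)))**2 = (10 + 3*(-5 + 5*(1 + 10)))**2 = (10 + 3*(-5 + 5*11))**2 = (10 + 3*(-5 + 55))**2 = (10 + 3*50)**2 = (10 + 150)**2 = 160**2 = 25600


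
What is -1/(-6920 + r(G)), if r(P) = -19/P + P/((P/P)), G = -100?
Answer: 100/701981 ≈ 0.00014245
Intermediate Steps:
r(P) = P - 19/P (r(P) = -19/P + P/1 = -19/P + P*1 = -19/P + P = P - 19/P)
-1/(-6920 + r(G)) = -1/(-6920 + (-100 - 19/(-100))) = -1/(-6920 + (-100 - 19*(-1/100))) = -1/(-6920 + (-100 + 19/100)) = -1/(-6920 - 9981/100) = -1/(-701981/100) = -1*(-100/701981) = 100/701981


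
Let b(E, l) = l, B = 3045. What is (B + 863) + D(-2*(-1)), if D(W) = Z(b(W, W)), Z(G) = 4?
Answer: 3912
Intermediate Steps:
D(W) = 4
(B + 863) + D(-2*(-1)) = (3045 + 863) + 4 = 3908 + 4 = 3912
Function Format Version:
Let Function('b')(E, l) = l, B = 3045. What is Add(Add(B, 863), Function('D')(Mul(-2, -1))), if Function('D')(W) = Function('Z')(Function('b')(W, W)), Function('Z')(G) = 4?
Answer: 3912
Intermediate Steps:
Function('D')(W) = 4
Add(Add(B, 863), Function('D')(Mul(-2, -1))) = Add(Add(3045, 863), 4) = Add(3908, 4) = 3912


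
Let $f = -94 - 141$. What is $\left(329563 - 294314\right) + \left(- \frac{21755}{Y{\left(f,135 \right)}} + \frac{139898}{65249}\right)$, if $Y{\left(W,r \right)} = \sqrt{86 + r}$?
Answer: $\frac{2300101899}{65249} - \frac{21755 \sqrt{221}}{221} \approx 33788.0$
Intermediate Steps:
$f = -235$ ($f = -94 - 141 = -235$)
$\left(329563 - 294314\right) + \left(- \frac{21755}{Y{\left(f,135 \right)}} + \frac{139898}{65249}\right) = \left(329563 - 294314\right) + \left(- \frac{21755}{\sqrt{86 + 135}} + \frac{139898}{65249}\right) = 35249 + \left(- \frac{21755}{\sqrt{221}} + 139898 \cdot \frac{1}{65249}\right) = 35249 + \left(- 21755 \frac{\sqrt{221}}{221} + \frac{139898}{65249}\right) = 35249 + \left(- \frac{21755 \sqrt{221}}{221} + \frac{139898}{65249}\right) = 35249 + \left(\frac{139898}{65249} - \frac{21755 \sqrt{221}}{221}\right) = \frac{2300101899}{65249} - \frac{21755 \sqrt{221}}{221}$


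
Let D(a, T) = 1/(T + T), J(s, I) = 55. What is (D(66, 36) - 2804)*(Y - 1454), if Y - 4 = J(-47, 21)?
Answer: 31292485/8 ≈ 3.9116e+6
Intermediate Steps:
D(a, T) = 1/(2*T)
Y = 59 (Y = 4 + 55 = 59)
(D(66, 36) - 2804)*(Y - 1454) = ((1/2)/36 - 2804)*(59 - 1454) = ((1/2)*(1/36) - 2804)*(-1395) = (1/72 - 2804)*(-1395) = -201887/72*(-1395) = 31292485/8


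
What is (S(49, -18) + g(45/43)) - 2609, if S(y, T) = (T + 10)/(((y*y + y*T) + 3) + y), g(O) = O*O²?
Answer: -325735920354/124905497 ≈ -2607.9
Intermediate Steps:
g(O) = O³
S(y, T) = (10 + T)/(3 + y + y² + T*y) (S(y, T) = (10 + T)/(((y² + T*y) + 3) + y) = (10 + T)/((3 + y² + T*y) + y) = (10 + T)/(3 + y + y² + T*y))
(S(49, -18) + g(45/43)) - 2609 = ((10 - 18)/(3 + 49 + 49² - 18*49) + (45/43)³) - 2609 = (-8/(3 + 49 + 2401 - 882) + (45*(1/43))³) - 2609 = (-8/1571 + (45/43)³) - 2609 = ((1/1571)*(-8) + 91125/79507) - 2609 = (-8/1571 + 91125/79507) - 2609 = 142521319/124905497 - 2609 = -325735920354/124905497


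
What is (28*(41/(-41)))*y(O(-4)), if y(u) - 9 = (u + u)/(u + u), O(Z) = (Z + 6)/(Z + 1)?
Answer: -280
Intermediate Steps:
O(Z) = (6 + Z)/(1 + Z)
y(u) = 10 (y(u) = 9 + (u + u)/(u + u) = 9 + (2*u)/((2*u)) = 9 + (2*u)*(1/(2*u)) = 9 + 1 = 10)
(28*(41/(-41)))*y(O(-4)) = (28*(41/(-41)))*10 = (28*(41*(-1/41)))*10 = (28*(-1))*10 = -28*10 = -280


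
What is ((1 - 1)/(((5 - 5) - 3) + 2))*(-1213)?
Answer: 0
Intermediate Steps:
((1 - 1)/(((5 - 5) - 3) + 2))*(-1213) = (0/((0 - 3) + 2))*(-1213) = (0/(-3 + 2))*(-1213) = (0/(-1))*(-1213) = (0*(-1))*(-1213) = 0*(-1213) = 0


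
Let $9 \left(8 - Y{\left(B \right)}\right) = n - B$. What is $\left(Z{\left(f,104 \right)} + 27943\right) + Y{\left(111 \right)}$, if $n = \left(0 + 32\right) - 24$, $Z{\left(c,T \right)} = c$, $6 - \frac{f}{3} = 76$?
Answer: $\frac{249772}{9} \approx 27752.0$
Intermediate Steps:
$f = -210$ ($f = 18 - 228 = -210$)
$n = 8$ ($n = 32 - 24 = 8$)
$Y{\left(B \right)} = \frac{64}{9} + \frac{B}{9}$ ($Y{\left(B \right)} = 8 - \frac{8 - B}{9} = 8 + \left(- \frac{8}{9} + \frac{B}{9}\right) = \frac{64}{9} + \frac{B}{9}$)
$\left(Z{\left(f,104 \right)} + 27943\right) + Y{\left(111 \right)} = \left(-210 + 27943\right) + \left(\frac{64}{9} + \frac{1}{9} \cdot 111\right) = 27733 + \left(\frac{64}{9} + \frac{37}{3}\right) = 27733 + \frac{175}{9} = \frac{249772}{9}$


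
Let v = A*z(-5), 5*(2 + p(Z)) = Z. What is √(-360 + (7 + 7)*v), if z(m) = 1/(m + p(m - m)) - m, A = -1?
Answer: 2*I*√107 ≈ 20.688*I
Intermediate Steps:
p(Z) = -2 + Z/5
z(m) = 1/(-2 + m) - m (z(m) = 1/(m + (-2 + (m - m)/5)) - m = 1/(m + (-2 + (⅕)*0)) - m = 1/(m + (-2 + 0)) - m = 1/(m - 2) - m = 1/(-2 + m) - m)
v = -34/7 (v = -(1 - 1*(-5)² + 2*(-5))/(-2 - 5) = -(1 - 1*25 - 10)/(-7) = -(-1)*(1 - 25 - 10)/7 = -(-1)*(-34)/7 = -1*34/7 = -34/7 ≈ -4.8571)
√(-360 + (7 + 7)*v) = √(-360 + (7 + 7)*(-34/7)) = √(-360 + 14*(-34/7)) = √(-360 - 68) = √(-428) = 2*I*√107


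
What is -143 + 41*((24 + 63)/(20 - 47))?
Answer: -2476/9 ≈ -275.11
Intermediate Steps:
-143 + 41*((24 + 63)/(20 - 47)) = -143 + 41*(87/(-27)) = -143 + 41*(87*(-1/27)) = -143 + 41*(-29/9) = -143 - 1189/9 = -2476/9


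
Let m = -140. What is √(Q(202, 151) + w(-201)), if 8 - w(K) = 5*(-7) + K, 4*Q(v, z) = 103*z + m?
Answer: 3*√1821/2 ≈ 64.010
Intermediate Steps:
Q(v, z) = -35 + 103*z/4 (Q(v, z) = (103*z - 140)/4 = (-140 + 103*z)/4 = -35 + 103*z/4)
w(K) = 43 - K (w(K) = 8 - (5*(-7) + K) = 8 - (-35 + K) = 8 + (35 - K) = 43 - K)
√(Q(202, 151) + w(-201)) = √((-35 + (103/4)*151) + (43 - 1*(-201))) = √((-35 + 15553/4) + (43 + 201)) = √(15413/4 + 244) = √(16389/4) = 3*√1821/2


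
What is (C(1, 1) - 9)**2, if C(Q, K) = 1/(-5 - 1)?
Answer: 3025/36 ≈ 84.028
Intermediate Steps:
C(Q, K) = -1/6 (C(Q, K) = 1/(-6) = -1/6)
(C(1, 1) - 9)**2 = (-1/6 - 9)**2 = (-55/6)**2 = 3025/36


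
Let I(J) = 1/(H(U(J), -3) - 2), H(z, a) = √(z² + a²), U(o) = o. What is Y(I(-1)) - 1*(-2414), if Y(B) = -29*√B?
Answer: 2414 - 29/√(-2 + √10) ≈ 2387.1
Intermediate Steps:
H(z, a) = √(a² + z²)
I(J) = 1/(-2 + √(9 + J²)) (I(J) = 1/(√((-3)² + J²) - 2) = 1/(√(9 + J²) - 2) = 1/(-2 + √(9 + J²)))
Y(I(-1)) - 1*(-2414) = -29/√(-2 + √(9 + (-1)²)) - 1*(-2414) = -29/√(-2 + √(9 + 1)) + 2414 = -29/√(-2 + √10) + 2414 = 2414 - 29/√(-2 + √10)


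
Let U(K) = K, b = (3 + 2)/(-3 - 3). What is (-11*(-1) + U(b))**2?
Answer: 3721/36 ≈ 103.36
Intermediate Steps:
b = -5/6 (b = 5/(-6) = 5*(-1/6) = -5/6 ≈ -0.83333)
(-11*(-1) + U(b))**2 = (-11*(-1) - 5/6)**2 = (11 - 5/6)**2 = (61/6)**2 = 3721/36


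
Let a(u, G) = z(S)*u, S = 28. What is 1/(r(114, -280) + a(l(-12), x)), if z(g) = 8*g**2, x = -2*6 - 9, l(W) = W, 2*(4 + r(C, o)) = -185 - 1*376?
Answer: -2/151097 ≈ -1.3237e-5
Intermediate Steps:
r(C, o) = -569/2 (r(C, o) = -4 + (-185 - 1*376)/2 = -4 + (-185 - 376)/2 = -4 + (1/2)*(-561) = -4 - 561/2 = -569/2)
x = -21 (x = -12 - 9 = -21)
a(u, G) = 6272*u (a(u, G) = (8*28**2)*u = (8*784)*u = 6272*u)
1/(r(114, -280) + a(l(-12), x)) = 1/(-569/2 + 6272*(-12)) = 1/(-569/2 - 75264) = 1/(-151097/2) = -2/151097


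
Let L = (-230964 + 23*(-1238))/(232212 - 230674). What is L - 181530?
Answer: -139726289/769 ≈ -1.8170e+5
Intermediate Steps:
L = -129719/769 (L = (-230964 - 28474)/1538 = -259438*1/1538 = -129719/769 ≈ -168.69)
L - 181530 = -129719/769 - 181530 = -139726289/769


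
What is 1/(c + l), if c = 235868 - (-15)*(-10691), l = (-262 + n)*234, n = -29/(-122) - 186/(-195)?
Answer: 305/4414516 ≈ 6.9090e-5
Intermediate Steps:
n = 9449/7930 (n = -29*(-1/122) - 186*(-1/195) = 29/122 + 62/65 = 9449/7930 ≈ 1.1916)
l = -18613899/305 (l = (-262 + 9449/7930)*234 = -2068211/7930*234 = -18613899/305 ≈ -61029.)
c = 75503 (c = 235868 - 1*160365 = 235868 - 160365 = 75503)
1/(c + l) = 1/(75503 - 18613899/305) = 1/(4414516/305) = 305/4414516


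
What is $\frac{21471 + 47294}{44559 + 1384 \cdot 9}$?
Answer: $\frac{13753}{11403} \approx 1.2061$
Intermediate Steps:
$\frac{21471 + 47294}{44559 + 1384 \cdot 9} = \frac{68765}{44559 + 12456} = \frac{68765}{57015} = 68765 \cdot \frac{1}{57015} = \frac{13753}{11403}$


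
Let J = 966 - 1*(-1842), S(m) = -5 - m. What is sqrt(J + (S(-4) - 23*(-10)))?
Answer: sqrt(3037) ≈ 55.109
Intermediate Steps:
J = 2808 (J = 966 + 1842 = 2808)
sqrt(J + (S(-4) - 23*(-10))) = sqrt(2808 + ((-5 - 1*(-4)) - 23*(-10))) = sqrt(2808 + ((-5 + 4) + 230)) = sqrt(2808 + (-1 + 230)) = sqrt(2808 + 229) = sqrt(3037)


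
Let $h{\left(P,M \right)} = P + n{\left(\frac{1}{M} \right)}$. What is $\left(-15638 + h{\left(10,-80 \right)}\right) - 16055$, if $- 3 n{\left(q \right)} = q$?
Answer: $- \frac{7603919}{240} \approx -31683.0$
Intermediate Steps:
$n{\left(q \right)} = - \frac{q}{3}$
$h{\left(P,M \right)} = P - \frac{1}{3 M}$
$\left(-15638 + h{\left(10,-80 \right)}\right) - 16055 = \left(-15638 + \left(10 - \frac{1}{3 \left(-80\right)}\right)\right) - 16055 = \left(-15638 + \left(10 - - \frac{1}{240}\right)\right) - 16055 = \left(-15638 + \left(10 + \frac{1}{240}\right)\right) - 16055 = \left(-15638 + \frac{2401}{240}\right) - 16055 = - \frac{3750719}{240} - 16055 = - \frac{7603919}{240}$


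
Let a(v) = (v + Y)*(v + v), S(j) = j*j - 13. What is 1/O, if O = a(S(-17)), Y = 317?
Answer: 1/327336 ≈ 3.0550e-6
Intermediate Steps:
S(j) = -13 + j**2 (S(j) = j**2 - 13 = -13 + j**2)
a(v) = 2*v*(317 + v) (a(v) = (v + 317)*(v + v) = (317 + v)*(2*v) = 2*v*(317 + v))
O = 327336 (O = 2*(-13 + (-17)**2)*(317 + (-13 + (-17)**2)) = 2*(-13 + 289)*(317 + (-13 + 289)) = 2*276*(317 + 276) = 2*276*593 = 327336)
1/O = 1/327336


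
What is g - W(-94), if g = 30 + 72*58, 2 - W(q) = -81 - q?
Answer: 4217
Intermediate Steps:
W(q) = 83 + q (W(q) = 2 - (-81 - q) = 2 + (81 + q) = 83 + q)
g = 4206 (g = 30 + 4176 = 4206)
g - W(-94) = 4206 - (83 - 94) = 4206 - 1*(-11) = 4206 + 11 = 4217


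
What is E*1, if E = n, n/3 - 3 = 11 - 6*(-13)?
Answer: 276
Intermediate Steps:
n = 276 (n = 9 + 3*(11 - 6*(-13)) = 9 + 3*(11 + 78) = 9 + 3*89 = 9 + 267 = 276)
E = 276
E*1 = 276*1 = 276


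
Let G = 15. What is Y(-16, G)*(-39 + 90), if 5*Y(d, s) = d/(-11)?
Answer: 816/55 ≈ 14.836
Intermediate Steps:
Y(d, s) = -d/55 (Y(d, s) = (d/(-11))/5 = (d*(-1/11))/5 = (-d/11)/5 = -d/55)
Y(-16, G)*(-39 + 90) = (-1/55*(-16))*(-39 + 90) = (16/55)*51 = 816/55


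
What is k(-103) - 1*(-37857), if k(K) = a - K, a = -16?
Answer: 37944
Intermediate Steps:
k(K) = -16 - K
k(-103) - 1*(-37857) = (-16 - 1*(-103)) - 1*(-37857) = (-16 + 103) + 37857 = 87 + 37857 = 37944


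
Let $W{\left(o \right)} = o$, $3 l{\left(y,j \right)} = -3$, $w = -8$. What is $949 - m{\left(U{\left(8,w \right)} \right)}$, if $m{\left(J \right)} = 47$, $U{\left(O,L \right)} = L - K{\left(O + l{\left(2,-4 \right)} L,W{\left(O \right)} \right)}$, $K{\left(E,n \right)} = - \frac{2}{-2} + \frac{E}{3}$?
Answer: $902$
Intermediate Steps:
$l{\left(y,j \right)} = -1$ ($l{\left(y,j \right)} = \frac{1}{3} \left(-3\right) = -1$)
$K{\left(E,n \right)} = 1 + \frac{E}{3}$ ($K{\left(E,n \right)} = \left(-2\right) \left(- \frac{1}{2}\right) + E \frac{1}{3} = 1 + \frac{E}{3}$)
$U{\left(O,L \right)} = -1 - \frac{O}{3} + \frac{4 L}{3}$ ($U{\left(O,L \right)} = L - \left(1 + \frac{O - L}{3}\right) = L - \left(1 - \left(- \frac{O}{3} + \frac{L}{3}\right)\right) = L - \left(1 - \frac{L}{3} + \frac{O}{3}\right) = -1 - \frac{O}{3} + \frac{4 L}{3}$)
$949 - m{\left(U{\left(8,w \right)} \right)} = 949 - 47 = 902$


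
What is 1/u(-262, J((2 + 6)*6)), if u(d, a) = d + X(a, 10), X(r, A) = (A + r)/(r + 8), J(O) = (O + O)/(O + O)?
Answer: -9/2347 ≈ -0.0038347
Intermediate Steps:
J(O) = 1 (J(O) = (2*O)/((2*O)) = (2*O)*(1/(2*O)) = 1)
X(r, A) = (A + r)/(8 + r)
u(d, a) = d + (10 + a)/(8 + a)
1/u(-262, J((2 + 6)*6)) = 1/((10 + 1 - 262*(8 + 1))/(8 + 1)) = 1/((10 + 1 - 262*9)/9) = 1/((10 + 1 - 2358)/9) = 1/((⅑)*(-2347)) = 1/(-2347/9) = -9/2347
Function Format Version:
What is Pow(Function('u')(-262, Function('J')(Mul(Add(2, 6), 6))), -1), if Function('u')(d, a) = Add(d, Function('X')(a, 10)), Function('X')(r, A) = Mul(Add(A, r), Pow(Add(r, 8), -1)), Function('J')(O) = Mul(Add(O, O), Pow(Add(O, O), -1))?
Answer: Rational(-9, 2347) ≈ -0.0038347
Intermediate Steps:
Function('J')(O) = 1 (Function('J')(O) = Mul(Mul(2, O), Pow(Mul(2, O), -1)) = Mul(Mul(2, O), Mul(Rational(1, 2), Pow(O, -1))) = 1)
Function('X')(r, A) = Mul(Pow(Add(8, r), -1), Add(A, r)) (Function('X')(r, A) = Mul(Add(A, r), Pow(Add(8, r), -1)) = Mul(Pow(Add(8, r), -1), Add(A, r)))
Function('u')(d, a) = Add(d, Mul(Pow(Add(8, a), -1), Add(10, a)))
Pow(Function('u')(-262, Function('J')(Mul(Add(2, 6), 6))), -1) = Pow(Mul(Pow(Add(8, 1), -1), Add(10, 1, Mul(-262, Add(8, 1)))), -1) = Pow(Mul(Pow(9, -1), Add(10, 1, Mul(-262, 9))), -1) = Pow(Mul(Rational(1, 9), Add(10, 1, -2358)), -1) = Pow(Mul(Rational(1, 9), -2347), -1) = Pow(Rational(-2347, 9), -1) = Rational(-9, 2347)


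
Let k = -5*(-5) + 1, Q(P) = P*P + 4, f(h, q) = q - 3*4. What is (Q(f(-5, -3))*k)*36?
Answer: 214344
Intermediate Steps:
f(h, q) = -12 + q (f(h, q) = q - 12 = -12 + q)
Q(P) = 4 + P² (Q(P) = P² + 4 = 4 + P²)
k = 26 (k = 25 + 1 = 26)
(Q(f(-5, -3))*k)*36 = ((4 + (-12 - 3)²)*26)*36 = ((4 + (-15)²)*26)*36 = ((4 + 225)*26)*36 = (229*26)*36 = 5954*36 = 214344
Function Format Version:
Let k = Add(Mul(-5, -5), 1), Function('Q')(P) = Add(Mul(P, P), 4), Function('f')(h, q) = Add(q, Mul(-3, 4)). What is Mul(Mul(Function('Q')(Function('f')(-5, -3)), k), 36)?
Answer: 214344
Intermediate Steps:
Function('f')(h, q) = Add(-12, q) (Function('f')(h, q) = Add(q, -12) = Add(-12, q))
Function('Q')(P) = Add(4, Pow(P, 2)) (Function('Q')(P) = Add(Pow(P, 2), 4) = Add(4, Pow(P, 2)))
k = 26 (k = Add(25, 1) = 26)
Mul(Mul(Function('Q')(Function('f')(-5, -3)), k), 36) = Mul(Mul(Add(4, Pow(Add(-12, -3), 2)), 26), 36) = Mul(Mul(Add(4, Pow(-15, 2)), 26), 36) = Mul(Mul(Add(4, 225), 26), 36) = Mul(Mul(229, 26), 36) = Mul(5954, 36) = 214344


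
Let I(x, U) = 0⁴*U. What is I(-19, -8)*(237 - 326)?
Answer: 0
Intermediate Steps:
I(x, U) = 0 (I(x, U) = 0*U = 0)
I(-19, -8)*(237 - 326) = 0*(237 - 326) = 0*(-89) = 0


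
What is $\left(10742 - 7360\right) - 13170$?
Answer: $-9788$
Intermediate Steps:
$\left(10742 - 7360\right) - 13170 = 3382 - 13170 = -9788$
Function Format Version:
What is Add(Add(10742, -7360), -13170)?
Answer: -9788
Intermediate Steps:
Add(Add(10742, -7360), -13170) = Add(3382, -13170) = -9788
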